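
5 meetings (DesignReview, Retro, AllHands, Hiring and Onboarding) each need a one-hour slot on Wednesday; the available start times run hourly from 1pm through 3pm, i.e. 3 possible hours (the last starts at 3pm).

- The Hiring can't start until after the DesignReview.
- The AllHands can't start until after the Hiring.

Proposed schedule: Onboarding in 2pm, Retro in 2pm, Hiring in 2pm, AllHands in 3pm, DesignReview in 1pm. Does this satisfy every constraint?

The AllHands can't start until after the Hiring — holds.
The Hiring can't start until after the DesignReview — holds.

Valid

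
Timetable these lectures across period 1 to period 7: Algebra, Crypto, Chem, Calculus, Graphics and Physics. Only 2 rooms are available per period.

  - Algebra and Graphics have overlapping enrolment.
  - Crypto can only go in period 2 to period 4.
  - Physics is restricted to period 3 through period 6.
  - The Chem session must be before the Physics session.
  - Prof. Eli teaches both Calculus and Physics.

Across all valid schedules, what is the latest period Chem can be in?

Downstream work caps Chem at period 5.
Chem at period 5 is achievable: Physics -> period 6, Graphics -> period 2, Algebra -> period 1, Crypto -> period 2, Chem -> period 5, Calculus -> period 1.

period 5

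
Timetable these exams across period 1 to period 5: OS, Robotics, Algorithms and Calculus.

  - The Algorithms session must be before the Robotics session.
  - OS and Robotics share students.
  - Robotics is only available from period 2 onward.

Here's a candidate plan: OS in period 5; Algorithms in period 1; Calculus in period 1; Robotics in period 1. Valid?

No — it violates: Robotics is only available from period 2 onward

OS and Robotics share students — holds.
The Algorithms session must be before the Robotics session — violated.
Robotics is only available from period 2 onward — violated.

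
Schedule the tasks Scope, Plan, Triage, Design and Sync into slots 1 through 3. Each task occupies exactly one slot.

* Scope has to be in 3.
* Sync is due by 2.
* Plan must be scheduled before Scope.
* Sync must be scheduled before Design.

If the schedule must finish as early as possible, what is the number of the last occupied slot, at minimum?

The precedence chain requires at least 2 distinct slots.
Scope can't be placed before 3, so the schedule must run through at least slot 3.
3 works (last occupied slot: 3): for example Design -> 2, Triage -> 1, Plan -> 1, Sync -> 1, Scope -> 3.

slot 3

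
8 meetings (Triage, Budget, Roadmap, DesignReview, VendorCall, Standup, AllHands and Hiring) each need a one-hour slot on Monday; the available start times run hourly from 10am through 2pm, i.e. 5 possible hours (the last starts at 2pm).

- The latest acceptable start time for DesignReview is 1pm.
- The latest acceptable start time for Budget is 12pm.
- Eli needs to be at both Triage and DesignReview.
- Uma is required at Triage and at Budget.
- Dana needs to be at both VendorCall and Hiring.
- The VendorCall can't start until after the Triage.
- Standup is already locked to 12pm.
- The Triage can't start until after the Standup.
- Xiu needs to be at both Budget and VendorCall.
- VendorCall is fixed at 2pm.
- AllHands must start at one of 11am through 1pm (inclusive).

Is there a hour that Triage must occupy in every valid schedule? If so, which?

1pm

Standup is fixed at 12pm and must come before Triage, so Triage is at least 1pm.
VendorCall is fixed at 2pm and must come after Triage, so Triage is at most 1pm.
So Triage must be 1pm.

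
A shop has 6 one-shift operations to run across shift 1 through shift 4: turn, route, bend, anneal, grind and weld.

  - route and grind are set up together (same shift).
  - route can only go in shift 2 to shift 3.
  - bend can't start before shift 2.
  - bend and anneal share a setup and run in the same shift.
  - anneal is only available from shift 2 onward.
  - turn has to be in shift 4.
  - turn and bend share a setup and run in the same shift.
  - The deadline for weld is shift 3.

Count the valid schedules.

6

Splitting on route: it can be shift 2 (3), shift 3 (3). Listing each branch's schedules as (turn, bend, anneal, grind, weld) by shift number:
route=shift 2: (4,4,4,2,1) (4,4,4,2,2) (4,4,4,2,3) — 3.
route=shift 3: (4,4,4,3,1) (4,4,4,3,2) (4,4,4,3,3) — 3.
Summing: 3 + 3 = 6.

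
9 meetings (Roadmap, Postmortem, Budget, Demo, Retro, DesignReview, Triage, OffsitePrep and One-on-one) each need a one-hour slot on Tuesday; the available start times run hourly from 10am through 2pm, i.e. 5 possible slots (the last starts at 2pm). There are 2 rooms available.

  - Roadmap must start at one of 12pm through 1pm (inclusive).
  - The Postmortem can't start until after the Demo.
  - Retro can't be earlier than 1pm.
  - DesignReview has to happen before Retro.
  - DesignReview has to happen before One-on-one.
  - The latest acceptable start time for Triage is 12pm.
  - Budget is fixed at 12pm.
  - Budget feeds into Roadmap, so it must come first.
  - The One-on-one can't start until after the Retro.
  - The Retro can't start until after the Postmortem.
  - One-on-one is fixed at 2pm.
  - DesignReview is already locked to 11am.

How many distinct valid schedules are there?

Splitting on Postmortem: it can be 11am (4), 12pm (6). Listing each branch's schedules as (Roadmap, Budget, Demo, Retro, DesignReview, Triage, OffsitePrep, One-on-one):
Postmortem=11am: (1pm,12pm,10am,1pm,11am,10am,12pm,2pm) (1pm,12pm,10am,1pm,11am,10am,2pm,2pm) (1pm,12pm,10am,1pm,11am,12pm,10am,2pm) (1pm,12pm,10am,1pm,11am,12pm,2pm,2pm) — 4.
Postmortem=12pm: (1pm,12pm,10am,1pm,11am,10am,11am,2pm) (1pm,12pm,10am,1pm,11am,10am,2pm,2pm) (1pm,12pm,10am,1pm,11am,11am,10am,2pm) (1pm,12pm,10am,1pm,11am,11am,2pm,2pm) (1pm,12pm,11am,1pm,11am,10am,10am,2pm) (1pm,12pm,11am,1pm,11am,10am,2pm,2pm) — 6.
Summing: 4 + 6 = 10.

10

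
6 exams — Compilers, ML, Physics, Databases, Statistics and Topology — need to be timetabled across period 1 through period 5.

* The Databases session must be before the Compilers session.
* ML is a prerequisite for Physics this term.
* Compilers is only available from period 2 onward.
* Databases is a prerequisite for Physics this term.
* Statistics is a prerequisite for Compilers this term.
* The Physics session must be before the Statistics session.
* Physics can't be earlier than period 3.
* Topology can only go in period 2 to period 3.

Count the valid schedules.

Splitting on ML: it can be period 1 (4), period 2 (4). Listing each branch's schedules as (Compilers, Physics, Databases, Statistics, Topology) by period number:
ML=period 1: (5,3,1,4,2) (5,3,1,4,3) (5,3,2,4,2) (5,3,2,4,3) — 4.
ML=period 2: (5,3,1,4,2) (5,3,1,4,3) (5,3,2,4,2) (5,3,2,4,3) — 4.
Summing: 4 + 4 = 8.

8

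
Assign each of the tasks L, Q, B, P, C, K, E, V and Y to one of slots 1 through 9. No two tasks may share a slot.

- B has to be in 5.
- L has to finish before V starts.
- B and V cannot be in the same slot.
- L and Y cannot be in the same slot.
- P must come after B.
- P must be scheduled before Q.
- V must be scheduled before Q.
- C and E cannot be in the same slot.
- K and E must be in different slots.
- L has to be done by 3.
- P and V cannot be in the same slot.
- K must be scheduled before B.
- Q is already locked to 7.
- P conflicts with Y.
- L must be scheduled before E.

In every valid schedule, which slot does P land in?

6

B is fixed at 5 and must come before P, so P is at least 6.
Q is fixed at 7 and must come after P, so P is at most 6.
So P must be 6.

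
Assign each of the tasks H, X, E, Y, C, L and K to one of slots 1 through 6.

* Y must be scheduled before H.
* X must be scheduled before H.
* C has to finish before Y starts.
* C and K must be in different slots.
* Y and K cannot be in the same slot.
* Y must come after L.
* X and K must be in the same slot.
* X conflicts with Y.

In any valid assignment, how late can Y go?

5

Precedence pushes Y to at least 2; downstream work caps Y at 5.
Y at 5 is achievable: X=1, L=1, E=1, Y=5, H=6, K=1, C=2.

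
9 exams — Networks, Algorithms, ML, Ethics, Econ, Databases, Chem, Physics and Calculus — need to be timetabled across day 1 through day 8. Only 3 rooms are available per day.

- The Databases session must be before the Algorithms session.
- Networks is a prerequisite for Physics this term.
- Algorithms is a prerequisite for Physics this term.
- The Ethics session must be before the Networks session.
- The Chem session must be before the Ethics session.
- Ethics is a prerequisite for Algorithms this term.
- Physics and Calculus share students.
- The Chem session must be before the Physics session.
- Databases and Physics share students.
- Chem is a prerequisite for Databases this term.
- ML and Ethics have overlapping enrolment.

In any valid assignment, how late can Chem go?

Downstream work caps Chem at day 5.
Chem at day 5 is achievable: Physics -> day 8, Econ -> day 1, Calculus -> day 1, ML -> day 1, Networks -> day 7, Chem -> day 5, Ethics -> day 6, Algorithms -> day 7, Databases -> day 6.

day 5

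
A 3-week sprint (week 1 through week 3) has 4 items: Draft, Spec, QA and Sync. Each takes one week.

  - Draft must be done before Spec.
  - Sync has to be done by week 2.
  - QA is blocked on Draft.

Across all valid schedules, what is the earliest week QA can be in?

week 2

Precedence pushes QA to at least week 2.
QA at week 2 is achievable: Sync -> week 1; Spec -> week 2; Draft -> week 1; QA -> week 2.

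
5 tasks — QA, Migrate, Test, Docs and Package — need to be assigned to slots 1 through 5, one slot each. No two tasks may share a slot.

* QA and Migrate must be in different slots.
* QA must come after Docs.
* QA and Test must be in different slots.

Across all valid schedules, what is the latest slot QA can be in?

Precedence pushes QA to at least 2.
QA at 5 is achievable: Docs in 1; Package in 4; Migrate in 2; Test in 3; QA in 5.

5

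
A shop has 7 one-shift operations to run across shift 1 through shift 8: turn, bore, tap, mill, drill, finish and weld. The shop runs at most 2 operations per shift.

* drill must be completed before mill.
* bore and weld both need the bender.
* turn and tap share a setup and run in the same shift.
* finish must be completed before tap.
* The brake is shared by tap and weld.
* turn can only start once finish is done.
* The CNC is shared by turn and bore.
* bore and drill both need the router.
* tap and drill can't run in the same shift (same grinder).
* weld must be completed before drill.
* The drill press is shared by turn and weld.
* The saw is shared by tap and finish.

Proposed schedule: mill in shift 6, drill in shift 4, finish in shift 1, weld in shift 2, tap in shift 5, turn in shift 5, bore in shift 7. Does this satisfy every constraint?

Yes

The brake is shared by tap and weld — holds.
bore and drill both need the router — holds.
The CNC is shared by turn and bore — holds.
finish must be completed before tap — holds.
The saw is shared by tap and finish — holds.
drill must be completed before mill — holds.
weld must be completed before drill — holds.
The shop runs at most 2 operations per shift — holds.
tap and drill can't run in the same shift (same grinder) — holds.
turn can only start once finish is done — holds.
bore and weld both need the bender — holds.
turn and tap share a setup and run in the same shift — holds.
The drill press is shared by turn and weld — holds.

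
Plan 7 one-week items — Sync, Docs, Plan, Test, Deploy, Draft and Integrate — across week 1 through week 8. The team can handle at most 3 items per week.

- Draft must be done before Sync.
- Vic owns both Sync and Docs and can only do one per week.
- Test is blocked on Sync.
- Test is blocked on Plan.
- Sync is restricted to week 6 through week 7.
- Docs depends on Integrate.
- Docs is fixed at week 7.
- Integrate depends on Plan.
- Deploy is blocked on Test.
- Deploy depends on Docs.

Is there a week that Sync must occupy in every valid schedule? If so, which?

week 6

Sync's window is week 6–week 7.
Docs is fixed at week 7, and Sync can't share a week with Docs.
So Sync must be week 6.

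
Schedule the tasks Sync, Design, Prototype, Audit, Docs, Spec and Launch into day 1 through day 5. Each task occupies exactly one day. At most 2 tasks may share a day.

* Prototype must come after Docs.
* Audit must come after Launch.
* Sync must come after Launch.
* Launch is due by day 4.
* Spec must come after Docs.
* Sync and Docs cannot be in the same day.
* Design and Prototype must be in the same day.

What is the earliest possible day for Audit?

Precedence pushes Audit to at least day 2.
Audit at day 2 is achievable: Design in day 3, Sync in day 2, Docs in day 1, Launch in day 1, Audit in day 2, Spec in day 4, Prototype in day 3.

day 2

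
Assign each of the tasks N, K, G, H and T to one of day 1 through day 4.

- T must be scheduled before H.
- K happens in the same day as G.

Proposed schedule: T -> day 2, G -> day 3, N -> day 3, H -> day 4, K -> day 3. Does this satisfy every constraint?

T must be scheduled before H — holds.
K happens in the same day as G — holds.

Yes, all constraints hold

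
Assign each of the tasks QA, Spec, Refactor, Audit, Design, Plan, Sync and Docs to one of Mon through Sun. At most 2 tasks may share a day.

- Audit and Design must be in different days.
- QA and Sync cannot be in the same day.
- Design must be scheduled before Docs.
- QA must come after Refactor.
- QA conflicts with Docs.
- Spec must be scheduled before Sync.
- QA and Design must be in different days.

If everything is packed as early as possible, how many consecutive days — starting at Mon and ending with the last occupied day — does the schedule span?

The precedence chain requires at least 2 distinct days.
With at most 2 per day and 8 tasks, at least 4 days are needed.
4 works (last occupied day: Thu): for example Plan -> Thu; Audit -> Tue; QA -> Tue; Spec -> Mon; Sync -> Wed; Docs -> Thu; Refactor -> Mon; Design -> Wed.

4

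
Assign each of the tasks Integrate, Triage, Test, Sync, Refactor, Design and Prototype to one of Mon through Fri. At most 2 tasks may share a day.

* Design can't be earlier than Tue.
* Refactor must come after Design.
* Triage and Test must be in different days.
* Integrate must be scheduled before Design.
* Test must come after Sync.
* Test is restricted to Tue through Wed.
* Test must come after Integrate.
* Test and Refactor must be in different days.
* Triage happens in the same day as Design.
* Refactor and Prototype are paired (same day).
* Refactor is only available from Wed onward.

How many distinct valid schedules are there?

9

Splitting on Integrate: it can be Mon (7), Tue (2). Listing each branch's schedules as (Triage, Test, Sync, Refactor, Design, Prototype):
Integrate=Mon: (Tue,Wed,Mon,Thu,Tue,Thu) (Tue,Wed,Mon,Fri,Tue,Fri) (Wed,Tue,Mon,Thu,Wed,Thu) (Wed,Tue,Mon,Fri,Wed,Fri) (Thu,Tue,Mon,Fri,Thu,Fri) (Thu,Wed,Mon,Fri,Thu,Fri) (Thu,Wed,Tue,Fri,Thu,Fri) — 7.
Integrate=Tue: (Thu,Wed,Mon,Fri,Thu,Fri) (Thu,Wed,Tue,Fri,Thu,Fri) — 2.
Summing: 7 + 2 = 9.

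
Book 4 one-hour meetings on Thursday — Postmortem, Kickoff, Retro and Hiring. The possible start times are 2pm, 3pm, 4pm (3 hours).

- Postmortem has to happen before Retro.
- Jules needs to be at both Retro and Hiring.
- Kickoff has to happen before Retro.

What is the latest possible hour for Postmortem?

Downstream work caps Postmortem at 3pm.
Postmortem at 3pm is achievable: Hiring=2pm, Postmortem=3pm, Kickoff=2pm, Retro=4pm.

3pm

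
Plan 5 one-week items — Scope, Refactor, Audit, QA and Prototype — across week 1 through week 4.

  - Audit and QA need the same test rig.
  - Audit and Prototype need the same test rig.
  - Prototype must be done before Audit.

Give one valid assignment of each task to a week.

Refactor in week 1; Scope in week 1; Audit in week 2; Prototype in week 1; QA in week 1

Checking: Prototype(week 1) before Audit(week 2); Audit(week 2) != QA(week 1); Audit(week 2) != Prototype(week 1).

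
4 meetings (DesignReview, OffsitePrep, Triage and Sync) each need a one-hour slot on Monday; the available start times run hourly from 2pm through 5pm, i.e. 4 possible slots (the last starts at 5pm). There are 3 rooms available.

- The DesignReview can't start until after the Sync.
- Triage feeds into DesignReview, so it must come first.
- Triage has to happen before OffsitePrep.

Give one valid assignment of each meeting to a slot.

OffsitePrep in 3pm; DesignReview in 3pm; Triage in 2pm; Sync in 2pm

Checking: Triage(2pm) before DesignReview(3pm); Triage(2pm) before OffsitePrep(3pm); Sync(2pm) before DesignReview(3pm); max 2 per slot (cap 3).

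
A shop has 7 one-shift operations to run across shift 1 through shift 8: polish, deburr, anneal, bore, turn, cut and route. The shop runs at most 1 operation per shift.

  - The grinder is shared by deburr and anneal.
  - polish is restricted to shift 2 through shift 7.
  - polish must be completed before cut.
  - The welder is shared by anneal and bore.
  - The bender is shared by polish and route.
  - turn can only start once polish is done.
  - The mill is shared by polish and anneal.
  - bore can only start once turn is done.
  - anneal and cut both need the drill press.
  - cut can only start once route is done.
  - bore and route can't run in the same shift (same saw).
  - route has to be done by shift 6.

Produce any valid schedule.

route -> shift 1; polish -> shift 2; anneal -> shift 7; deburr -> shift 6; bore -> shift 5; cut -> shift 4; turn -> shift 3

Checking: route(shift 1) before cut(shift 4); polish(shift 2) before cut(shift 4); polish(shift 2) before turn(shift 3); turn(shift 3) before bore(shift 5); anneal(shift 7) != bore(shift 5); bore(shift 5) != route(shift 1); anneal(shift 7) != cut(shift 4); polish(shift 2) != anneal(shift 7); polish(shift 2) != route(shift 1); deburr(shift 6) != anneal(shift 7); route=shift 1 in [shift 1,shift 6]; polish=shift 2 in [shift 2,shift 7]; max 1 per shift (cap 1).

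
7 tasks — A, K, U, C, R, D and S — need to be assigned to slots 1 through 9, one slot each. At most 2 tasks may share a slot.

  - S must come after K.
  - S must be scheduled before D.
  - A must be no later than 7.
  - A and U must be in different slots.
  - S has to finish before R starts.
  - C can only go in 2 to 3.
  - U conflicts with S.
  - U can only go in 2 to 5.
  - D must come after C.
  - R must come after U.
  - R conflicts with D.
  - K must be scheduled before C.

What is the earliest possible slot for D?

3

Precedence pushes D to at least 3.
D at 3 is achievable: C in 2, S in 2, A in 1, D in 3, U in 3, R in 4, K in 1.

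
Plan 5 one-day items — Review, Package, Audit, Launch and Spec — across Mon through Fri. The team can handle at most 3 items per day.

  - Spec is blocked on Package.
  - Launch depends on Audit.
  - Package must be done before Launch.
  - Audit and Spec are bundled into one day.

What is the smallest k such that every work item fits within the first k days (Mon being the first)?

The precedence chain requires at least 3 distinct days.
With at most 3 per day and 5 work items, at least 2 days are needed.
3 works (last occupied day: Wed): for example Spec in Tue; Audit in Tue; Package in Mon; Review in Mon; Launch in Wed.

3 days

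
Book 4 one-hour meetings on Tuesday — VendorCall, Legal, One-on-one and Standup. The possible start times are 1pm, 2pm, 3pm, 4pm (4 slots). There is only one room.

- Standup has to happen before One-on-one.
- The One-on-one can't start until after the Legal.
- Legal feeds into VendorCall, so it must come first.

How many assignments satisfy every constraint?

5

Splitting on VendorCall: it can be 2pm (1), 3pm (2), 4pm (2). Listing each branch's schedules as (Legal, One-on-one, Standup):
VendorCall=2pm: (1pm,4pm,3pm) — 1.
VendorCall=3pm: (1pm,4pm,2pm) (2pm,4pm,1pm) — 2.
VendorCall=4pm: (1pm,3pm,2pm) (2pm,3pm,1pm) — 2.
Summing: 1 + 2 + 2 = 5.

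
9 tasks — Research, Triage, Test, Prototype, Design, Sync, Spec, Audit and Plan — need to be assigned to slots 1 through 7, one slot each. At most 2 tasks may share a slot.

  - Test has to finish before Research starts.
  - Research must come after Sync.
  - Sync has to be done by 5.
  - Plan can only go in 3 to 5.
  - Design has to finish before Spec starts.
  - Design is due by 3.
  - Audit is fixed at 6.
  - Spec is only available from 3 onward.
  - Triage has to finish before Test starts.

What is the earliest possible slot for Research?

Precedence pushes Research to at least 3.
Research at 3 is achievable: Test -> 2, Spec -> 4, Plan -> 3, Triage -> 1, Prototype -> 4, Sync -> 2, Audit -> 6, Design -> 1, Research -> 3.

3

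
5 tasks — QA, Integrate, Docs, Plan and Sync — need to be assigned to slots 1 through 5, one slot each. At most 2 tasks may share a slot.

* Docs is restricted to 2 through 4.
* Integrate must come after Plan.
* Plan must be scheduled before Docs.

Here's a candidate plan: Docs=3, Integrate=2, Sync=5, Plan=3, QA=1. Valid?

At most 2 tasks may share a slot — holds.
Integrate must come after Plan — violated.
Plan must be scheduled before Docs — violated.
Docs is restricted to 2 through 4 — holds.

No — it violates: Integrate must come after Plan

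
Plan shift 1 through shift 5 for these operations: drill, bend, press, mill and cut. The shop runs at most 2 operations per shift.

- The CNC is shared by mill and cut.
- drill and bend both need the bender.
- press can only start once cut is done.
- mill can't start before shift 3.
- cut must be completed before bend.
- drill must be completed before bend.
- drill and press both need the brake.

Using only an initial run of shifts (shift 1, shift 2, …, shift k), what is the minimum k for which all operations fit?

3 shifts

The precedence chain requires at least 2 distinct shifts.
With at most 2 per shift and 5 operations, at least 3 shifts are needed.
mill can't be placed before shift 3, so the schedule must run through at least shift 3.
3 works (last occupied shift: shift 3): for example press=shift 2, drill=shift 1, cut=shift 1, mill=shift 3, bend=shift 2.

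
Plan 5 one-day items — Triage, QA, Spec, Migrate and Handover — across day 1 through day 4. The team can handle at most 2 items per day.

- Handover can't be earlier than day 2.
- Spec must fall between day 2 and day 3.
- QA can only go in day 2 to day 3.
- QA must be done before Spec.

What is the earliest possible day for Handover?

day 2

Handover is available from day 2.
Handover at day 2 is achievable: Spec in day 3; Migrate in day 1; Triage in day 1; QA in day 2; Handover in day 2.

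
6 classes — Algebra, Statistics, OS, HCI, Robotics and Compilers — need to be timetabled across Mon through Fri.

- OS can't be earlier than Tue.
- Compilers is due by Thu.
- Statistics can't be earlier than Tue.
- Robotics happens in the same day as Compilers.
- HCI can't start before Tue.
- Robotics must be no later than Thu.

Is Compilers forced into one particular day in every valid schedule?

Compilers can be Mon (e.g. OS=Tue, Algebra=Mon, Robotics=Mon, Statistics=Tue, HCI=Tue, Compilers=Mon) or Tue (e.g. Algebra -> Mon; OS -> Tue; HCI -> Tue; Compilers -> Tue; Robotics -> Tue; Statistics -> Tue).

No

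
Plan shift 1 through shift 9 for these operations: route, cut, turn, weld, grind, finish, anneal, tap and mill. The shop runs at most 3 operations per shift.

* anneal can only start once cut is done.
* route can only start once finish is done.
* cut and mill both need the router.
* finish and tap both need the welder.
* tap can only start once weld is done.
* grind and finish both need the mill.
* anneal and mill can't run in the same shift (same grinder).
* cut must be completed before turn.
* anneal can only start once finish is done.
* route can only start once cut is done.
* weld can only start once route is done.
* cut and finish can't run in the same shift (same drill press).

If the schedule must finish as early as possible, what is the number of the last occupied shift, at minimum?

The precedence chain requires at least 4 distinct shifts.
With at most 3 per shift and 9 operations, at least 3 shifts are needed.
Could 4 shifts be enough, i.e. nothing placed later than shift 4? No: tap must come after weld (at shift 1 or later) → {shift 2, shift 3, shift 4}; weld must come before tap (at shift 4 or earlier) → {shift 1, shift 2, shift 3}; route must come after finish (at shift 1 or later) → {shift 2, shift 3, shift 4}; finish must come before route (at shift 4 or earlier) → {shift 1, shift 2, shift 3}; turn must come after cut (at shift 1 or later) → {shift 2, shift 3, shift 4}; cut must come before turn (at shift 4 or earlier) → {shift 1, shift 2, shift 3}; weld must come after route (at shift 2 or later) → {shift 3}; route must come before weld (at shift 3 or earlier) → {shift 2}; cut must come before route (at shift 2 or earlier) → {shift 1}; finish can't share with cut (shift 1) → {shift 2, shift 3}; route must come after finish (at shift 2 or later) → nothing is left.
So 4 shifts is not enough.
5 works (last occupied shift: shift 5): for example turn in shift 2, route in shift 3, cut in shift 1, weld in shift 4, mill in shift 2, tap in shift 5, finish in shift 2, grind in shift 1, anneal in shift 3.

shift 5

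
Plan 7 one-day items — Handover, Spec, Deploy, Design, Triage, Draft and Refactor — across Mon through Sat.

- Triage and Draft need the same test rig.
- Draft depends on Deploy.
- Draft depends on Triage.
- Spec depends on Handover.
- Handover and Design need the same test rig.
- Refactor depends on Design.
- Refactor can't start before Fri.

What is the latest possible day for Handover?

Downstream work caps Handover at Fri.
Handover at Fri is achievable: Deploy in Mon, Handover in Fri, Spec in Sat, Refactor in Fri, Draft in Tue, Triage in Mon, Design in Mon.

Fri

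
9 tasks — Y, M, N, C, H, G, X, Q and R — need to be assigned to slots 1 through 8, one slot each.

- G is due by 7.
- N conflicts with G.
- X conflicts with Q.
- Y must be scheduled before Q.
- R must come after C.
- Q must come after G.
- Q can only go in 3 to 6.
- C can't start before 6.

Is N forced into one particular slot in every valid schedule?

N can be 1 (e.g. M in 1, R in 7, Q in 3, G in 2, H in 1, N in 1, X in 1, Y in 1, C in 6) or 2 (e.g. R=7; N=2; C=6; M=1; H=1; G=1; Q=3; X=1; Y=1).

No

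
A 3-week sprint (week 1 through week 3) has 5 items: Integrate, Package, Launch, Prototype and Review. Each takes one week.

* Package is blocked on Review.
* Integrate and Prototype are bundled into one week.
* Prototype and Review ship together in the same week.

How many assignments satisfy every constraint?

9

Splitting on Integrate: it can be week 1 (6), week 2 (3). Listing each branch's schedules as (Package, Launch, Prototype, Review) by week number:
Integrate=week 1: (2,1,1,1) (2,2,1,1) (2,3,1,1) (3,1,1,1) (3,2,1,1) (3,3,1,1) — 6.
Integrate=week 2: (3,1,2,2) (3,2,2,2) (3,3,2,2) — 3.
Summing: 6 + 3 = 9.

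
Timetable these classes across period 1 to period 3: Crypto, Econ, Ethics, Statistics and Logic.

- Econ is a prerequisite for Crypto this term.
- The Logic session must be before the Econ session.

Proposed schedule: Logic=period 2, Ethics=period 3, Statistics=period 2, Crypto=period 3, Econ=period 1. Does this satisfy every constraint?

No — it violates: The Logic session must be before the Econ session

Econ is a prerequisite for Crypto this term — holds.
The Logic session must be before the Econ session — violated.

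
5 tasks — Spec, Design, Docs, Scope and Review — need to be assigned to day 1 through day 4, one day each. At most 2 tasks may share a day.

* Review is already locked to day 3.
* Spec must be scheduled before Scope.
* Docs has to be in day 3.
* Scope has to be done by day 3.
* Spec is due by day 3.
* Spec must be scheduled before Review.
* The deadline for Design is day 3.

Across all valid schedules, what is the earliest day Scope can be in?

day 2

Precedence pushes Scope to at least day 2; Scope's own window allows nothing later than day 3.
Scope at day 2 is achievable: Scope -> day 2; Design -> day 1; Spec -> day 1; Docs -> day 3; Review -> day 3.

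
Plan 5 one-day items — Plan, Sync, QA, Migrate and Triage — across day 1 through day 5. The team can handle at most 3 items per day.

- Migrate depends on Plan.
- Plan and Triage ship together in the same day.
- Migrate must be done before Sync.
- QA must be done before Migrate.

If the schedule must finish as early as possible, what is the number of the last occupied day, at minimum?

day 3

The precedence chain requires at least 3 distinct days.
With at most 3 per day and 5 work items, at least 2 days are needed.
3 works (last occupied day: day 3): for example Plan -> day 1, Triage -> day 1, Sync -> day 3, Migrate -> day 2, QA -> day 1.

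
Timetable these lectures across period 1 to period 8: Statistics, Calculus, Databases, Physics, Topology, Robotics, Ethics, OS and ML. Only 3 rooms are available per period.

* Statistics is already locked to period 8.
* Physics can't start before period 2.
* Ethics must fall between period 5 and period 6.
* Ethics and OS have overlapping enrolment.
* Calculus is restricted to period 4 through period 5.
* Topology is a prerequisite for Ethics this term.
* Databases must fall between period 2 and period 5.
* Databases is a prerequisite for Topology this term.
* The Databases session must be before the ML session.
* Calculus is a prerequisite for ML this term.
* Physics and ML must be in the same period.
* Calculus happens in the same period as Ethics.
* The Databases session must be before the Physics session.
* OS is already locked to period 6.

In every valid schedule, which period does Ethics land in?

period 5

Ethics's window is period 5–period 6.
OS is fixed at period 6, and Ethics can't share a period with OS.
So Ethics must be period 5.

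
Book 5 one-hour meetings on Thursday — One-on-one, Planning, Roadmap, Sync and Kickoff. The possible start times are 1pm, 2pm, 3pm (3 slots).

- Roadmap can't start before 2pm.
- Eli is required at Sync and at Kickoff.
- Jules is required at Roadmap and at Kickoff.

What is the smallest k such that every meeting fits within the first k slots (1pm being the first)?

Roadmap can't be placed before 2pm — that is slot 2 counting from 1pm — so the schedule must run through at least 2 slots.
2 works (last occupied slot: 2pm): for example Roadmap=2pm, One-on-one=1pm, Kickoff=1pm, Sync=2pm, Planning=1pm.

2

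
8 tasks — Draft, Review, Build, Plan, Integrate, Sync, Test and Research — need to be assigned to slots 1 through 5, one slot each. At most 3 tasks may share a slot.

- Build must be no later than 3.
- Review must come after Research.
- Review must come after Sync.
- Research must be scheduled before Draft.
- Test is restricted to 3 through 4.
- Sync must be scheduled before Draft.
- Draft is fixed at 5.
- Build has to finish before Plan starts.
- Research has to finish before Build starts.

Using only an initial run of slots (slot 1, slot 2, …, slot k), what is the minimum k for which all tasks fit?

5

The precedence chain requires at least 3 distinct slots.
With at most 3 per slot and 8 tasks, at least 3 slots are needed.
Draft can't be placed before 5, so the schedule must run through at least slot 5.
5 works (last occupied slot: 5): for example Review -> 2; Integrate -> 1; Research -> 1; Plan -> 3; Test -> 3; Draft -> 5; Build -> 2; Sync -> 1.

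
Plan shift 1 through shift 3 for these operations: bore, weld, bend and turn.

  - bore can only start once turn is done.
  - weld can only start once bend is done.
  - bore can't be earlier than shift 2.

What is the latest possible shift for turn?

shift 2

Downstream work caps turn at shift 2.
turn at shift 2 is achievable: weld in shift 2; bend in shift 1; turn in shift 2; bore in shift 3.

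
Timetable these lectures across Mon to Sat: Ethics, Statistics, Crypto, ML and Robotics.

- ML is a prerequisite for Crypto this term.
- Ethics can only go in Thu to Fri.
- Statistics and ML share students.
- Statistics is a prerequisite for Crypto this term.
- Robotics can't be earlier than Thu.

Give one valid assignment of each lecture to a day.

Statistics -> Mon, Robotics -> Thu, ML -> Tue, Crypto -> Wed, Ethics -> Thu

Checking: Statistics(Mon) before Crypto(Wed); ML(Tue) before Crypto(Wed); Statistics(Mon) != ML(Tue); Ethics=Thu in [Thu,Fri]; Robotics=Thu in [Thu,Sat].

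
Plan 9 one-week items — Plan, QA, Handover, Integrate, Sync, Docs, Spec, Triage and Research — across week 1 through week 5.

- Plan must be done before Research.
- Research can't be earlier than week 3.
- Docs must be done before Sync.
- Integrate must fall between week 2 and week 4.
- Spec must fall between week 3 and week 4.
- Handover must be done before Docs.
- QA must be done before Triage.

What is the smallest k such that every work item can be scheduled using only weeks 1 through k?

The precedence chain requires at least 3 distinct weeks.
3 works (last occupied week: week 3): for example QA -> week 1; Handover -> week 1; Sync -> week 3; Docs -> week 2; Plan -> week 1; Triage -> week 2; Spec -> week 3; Research -> week 3; Integrate -> week 2.

3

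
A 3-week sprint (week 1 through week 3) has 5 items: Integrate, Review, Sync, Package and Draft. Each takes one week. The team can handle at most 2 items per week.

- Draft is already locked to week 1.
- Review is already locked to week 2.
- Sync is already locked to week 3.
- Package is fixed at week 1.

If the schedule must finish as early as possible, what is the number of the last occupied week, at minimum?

With at most 2 per week and 5 work items, at least 3 weeks are needed.
Sync can't be placed before week 3, so the schedule must run through at least week 3.
3 works (last occupied week: week 3): for example Sync in week 3; Integrate in week 2; Package in week 1; Draft in week 1; Review in week 2.

3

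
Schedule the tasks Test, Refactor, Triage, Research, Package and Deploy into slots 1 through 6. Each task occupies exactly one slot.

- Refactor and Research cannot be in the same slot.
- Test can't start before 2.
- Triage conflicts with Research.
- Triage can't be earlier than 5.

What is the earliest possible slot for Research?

Research at 1 is achievable: Package -> 1, Triage -> 5, Test -> 2, Research -> 1, Refactor -> 2, Deploy -> 1.

1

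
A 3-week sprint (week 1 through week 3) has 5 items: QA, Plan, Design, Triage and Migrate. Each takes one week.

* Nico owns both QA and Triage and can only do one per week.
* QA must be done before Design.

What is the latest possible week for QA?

Downstream work caps QA at week 2.
QA at week 2 is achievable: Triage in week 1, QA in week 2, Design in week 3, Migrate in week 1, Plan in week 1.

week 2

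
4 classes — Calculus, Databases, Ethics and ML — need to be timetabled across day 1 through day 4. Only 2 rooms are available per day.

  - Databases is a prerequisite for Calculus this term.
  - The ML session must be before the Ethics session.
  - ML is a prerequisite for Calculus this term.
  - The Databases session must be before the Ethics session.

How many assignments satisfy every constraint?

Splitting on Calculus: it can be day 2 (3), day 3 (9), day 4 (14). Listing each branch's schedules as (Databases, Ethics, ML) by day number:
Calculus=day 2: (1,2,1) (1,3,1) (1,4,1) — 3.
Calculus=day 3: (1,2,1) (1,3,1) (1,3,2) (1,4,1) (1,4,2) (2,3,1) (2,3,2) (2,4,1) (2,4,2) — 9.
Calculus=day 4: (1,2,1) (1,3,1) (1,3,2) (1,4,1) (1,4,2) (1,4,3) (2,3,1) (2,3,2) (2,4,1) (2,4,2) (2,4,3) (3,4,1) (3,4,2) (3,4,3) — 14.
Summing: 3 + 9 + 14 = 26.

26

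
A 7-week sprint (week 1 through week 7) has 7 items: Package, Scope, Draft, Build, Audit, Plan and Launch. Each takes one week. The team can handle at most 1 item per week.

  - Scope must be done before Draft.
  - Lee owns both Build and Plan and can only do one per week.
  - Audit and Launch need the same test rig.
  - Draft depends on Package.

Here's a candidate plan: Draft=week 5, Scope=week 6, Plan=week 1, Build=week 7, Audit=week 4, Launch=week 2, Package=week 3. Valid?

No. Scope must be done before Draft is not satisfied.

Draft depends on Package — holds.
Lee owns both Build and Plan and can only do one per week — holds.
Scope must be done before Draft — violated.
The team can handle at most 1 item per week — holds.
Audit and Launch need the same test rig — holds.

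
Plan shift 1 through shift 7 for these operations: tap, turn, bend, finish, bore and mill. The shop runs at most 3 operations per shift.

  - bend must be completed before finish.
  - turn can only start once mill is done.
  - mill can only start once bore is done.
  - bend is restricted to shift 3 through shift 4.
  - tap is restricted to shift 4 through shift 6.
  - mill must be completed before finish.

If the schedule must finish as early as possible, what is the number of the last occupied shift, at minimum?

The precedence chain requires at least 3 distinct shifts.
With at most 3 per shift and 6 operations, at least 2 shifts are needed.
tap can't be placed before shift 4, so the schedule must run through at least shift 4.
4 works (last occupied shift: shift 4): for example bore in shift 1; turn in shift 3; finish in shift 4; bend in shift 3; tap in shift 4; mill in shift 2.

shift 4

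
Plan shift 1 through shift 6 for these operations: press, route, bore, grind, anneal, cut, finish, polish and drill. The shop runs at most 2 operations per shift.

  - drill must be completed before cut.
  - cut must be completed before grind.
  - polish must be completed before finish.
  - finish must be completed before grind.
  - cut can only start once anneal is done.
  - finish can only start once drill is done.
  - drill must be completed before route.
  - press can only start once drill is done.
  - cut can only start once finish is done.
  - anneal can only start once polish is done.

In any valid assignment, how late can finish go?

Precedence pushes finish to at least shift 2; downstream work caps finish at shift 4.
finish at shift 4 is achievable: grind in shift 6; press in shift 2; cut in shift 5; finish in shift 4; drill in shift 1; bore in shift 3; polish in shift 1; route in shift 3; anneal in shift 2.

shift 4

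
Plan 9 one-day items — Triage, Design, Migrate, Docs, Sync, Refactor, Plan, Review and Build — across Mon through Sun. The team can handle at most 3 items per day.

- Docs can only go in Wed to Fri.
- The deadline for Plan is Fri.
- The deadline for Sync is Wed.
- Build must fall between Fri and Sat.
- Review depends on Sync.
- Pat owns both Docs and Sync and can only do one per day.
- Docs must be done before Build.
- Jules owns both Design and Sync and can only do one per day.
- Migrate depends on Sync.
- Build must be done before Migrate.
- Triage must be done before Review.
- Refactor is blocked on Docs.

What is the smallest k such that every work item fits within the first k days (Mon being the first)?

The precedence chain requires at least 3 distinct days.
With at most 3 per day and 9 work items, at least 3 days are needed.
Propagating the time windows through the other constraints, Migrate can't land before Sat — that is day 6 counting from Mon — so the schedule must run through at least 6 days.
6 works (last occupied day: Sat): for example Design in Tue; Build in Fri; Refactor in Thu; Docs in Wed; Migrate in Sat; Triage in Mon; Review in Tue; Sync in Mon; Plan in Mon.

6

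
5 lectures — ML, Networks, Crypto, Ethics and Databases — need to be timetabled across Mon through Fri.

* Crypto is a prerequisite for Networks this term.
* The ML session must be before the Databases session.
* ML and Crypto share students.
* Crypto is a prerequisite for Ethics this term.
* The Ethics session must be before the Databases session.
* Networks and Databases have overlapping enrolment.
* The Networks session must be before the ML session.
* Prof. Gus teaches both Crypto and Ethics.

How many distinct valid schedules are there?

13

Splitting on ML: it can be Wed (5), Thu (8). Listing each branch's schedules as (Networks, Crypto, Ethics, Databases):
ML=Wed: (Tue,Mon,Tue,Thu) (Tue,Mon,Tue,Fri) (Tue,Mon,Wed,Thu) (Tue,Mon,Wed,Fri) (Tue,Mon,Thu,Fri) — 5.
ML=Thu: (Tue,Mon,Tue,Fri) (Tue,Mon,Wed,Fri) (Tue,Mon,Thu,Fri) (Wed,Mon,Tue,Fri) (Wed,Mon,Wed,Fri) (Wed,Mon,Thu,Fri) (Wed,Tue,Wed,Fri) (Wed,Tue,Thu,Fri) — 8.
Summing: 5 + 8 = 13.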